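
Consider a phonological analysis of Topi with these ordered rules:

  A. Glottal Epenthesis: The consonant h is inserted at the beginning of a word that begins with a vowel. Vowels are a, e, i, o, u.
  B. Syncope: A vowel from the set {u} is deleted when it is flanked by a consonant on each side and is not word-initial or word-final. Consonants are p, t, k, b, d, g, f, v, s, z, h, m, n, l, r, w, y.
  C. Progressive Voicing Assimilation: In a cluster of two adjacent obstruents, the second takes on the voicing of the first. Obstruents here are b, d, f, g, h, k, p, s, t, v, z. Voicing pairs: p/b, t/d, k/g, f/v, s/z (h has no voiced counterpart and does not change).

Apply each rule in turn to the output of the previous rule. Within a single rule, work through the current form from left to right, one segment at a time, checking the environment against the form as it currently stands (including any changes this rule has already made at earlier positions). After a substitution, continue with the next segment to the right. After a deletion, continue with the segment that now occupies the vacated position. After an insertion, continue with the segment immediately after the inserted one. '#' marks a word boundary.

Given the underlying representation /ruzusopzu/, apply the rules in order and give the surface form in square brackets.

[rzzopsu]

A Glottal Epenthesis: no change — [ruzusopzu]
B Syncope: [ruzusopzu] → [rzsopzu]
C Progressive Voicing Assimilation: [rzsopzu] → [rzzopsu]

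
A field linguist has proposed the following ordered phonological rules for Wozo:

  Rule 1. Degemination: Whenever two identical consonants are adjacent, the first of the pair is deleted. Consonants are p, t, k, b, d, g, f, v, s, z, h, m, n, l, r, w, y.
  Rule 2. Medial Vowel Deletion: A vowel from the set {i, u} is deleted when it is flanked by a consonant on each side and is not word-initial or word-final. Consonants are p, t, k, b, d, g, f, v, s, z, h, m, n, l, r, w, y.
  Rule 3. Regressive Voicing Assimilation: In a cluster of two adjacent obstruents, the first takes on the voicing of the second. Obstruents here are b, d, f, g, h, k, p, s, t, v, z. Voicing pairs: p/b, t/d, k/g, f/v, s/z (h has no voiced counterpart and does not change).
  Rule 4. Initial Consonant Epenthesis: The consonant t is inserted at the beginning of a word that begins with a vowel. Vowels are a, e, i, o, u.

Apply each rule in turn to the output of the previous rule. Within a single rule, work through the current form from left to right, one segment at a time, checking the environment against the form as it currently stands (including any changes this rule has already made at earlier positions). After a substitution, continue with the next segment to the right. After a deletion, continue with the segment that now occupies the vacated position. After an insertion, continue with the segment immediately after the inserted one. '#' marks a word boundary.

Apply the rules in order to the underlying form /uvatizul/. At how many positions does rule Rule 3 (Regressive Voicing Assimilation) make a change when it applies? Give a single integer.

1

Rule 1 Degemination: no change — [uvatizul]
Rule 2 Medial Vowel Deletion: [uvatizul] → [uvatzl]
Rule 3 Regressive Voicing Assimilation: [uvatzl] → [uvadzl]
Rule 4 Initial Consonant Epenthesis: [uvadzl] → [tuvadzl]
Rule Rule 3 changed 1 position(s).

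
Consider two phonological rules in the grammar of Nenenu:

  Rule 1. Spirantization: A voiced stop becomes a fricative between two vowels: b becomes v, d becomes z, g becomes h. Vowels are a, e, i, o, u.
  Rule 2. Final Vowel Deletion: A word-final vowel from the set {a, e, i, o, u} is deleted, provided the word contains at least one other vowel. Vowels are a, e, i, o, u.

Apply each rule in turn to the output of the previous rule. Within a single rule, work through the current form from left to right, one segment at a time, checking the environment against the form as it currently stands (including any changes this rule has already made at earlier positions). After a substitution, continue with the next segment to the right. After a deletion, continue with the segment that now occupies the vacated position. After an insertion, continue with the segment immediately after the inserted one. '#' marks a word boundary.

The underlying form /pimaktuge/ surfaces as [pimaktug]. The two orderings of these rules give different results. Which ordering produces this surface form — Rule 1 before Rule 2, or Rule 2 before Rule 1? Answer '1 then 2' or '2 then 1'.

Order 1 then 2:
  1 Spirantization: [pimaktuge] → [pimaktuhe]
  2 Final Vowel Deletion: [pimaktuhe] → [pimaktuh]
  result: [pimaktuh]
Order 2 then 1:
  2 Final Vowel Deletion: [pimaktuge] → [pimaktug]
  1 Spirantization: no change — [pimaktug]
  result: [pimaktug]

2 then 1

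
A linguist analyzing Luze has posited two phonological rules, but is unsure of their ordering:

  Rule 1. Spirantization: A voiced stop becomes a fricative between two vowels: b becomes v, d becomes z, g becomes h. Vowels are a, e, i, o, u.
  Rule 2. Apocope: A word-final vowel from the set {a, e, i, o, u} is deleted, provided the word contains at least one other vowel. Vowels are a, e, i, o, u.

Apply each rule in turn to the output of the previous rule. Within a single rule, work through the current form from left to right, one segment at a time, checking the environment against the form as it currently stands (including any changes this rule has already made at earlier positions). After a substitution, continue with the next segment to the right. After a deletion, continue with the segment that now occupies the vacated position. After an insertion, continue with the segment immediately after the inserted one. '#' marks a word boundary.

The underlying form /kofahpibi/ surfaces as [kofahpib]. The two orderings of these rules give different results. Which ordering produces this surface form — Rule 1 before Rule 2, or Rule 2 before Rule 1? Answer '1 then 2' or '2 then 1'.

Order 1 then 2:
  1 Spirantization: [kofahpibi] → [kofahpivi]
  2 Apocope: [kofahpivi] → [kofahpiv]
  result: [kofahpiv]
Order 2 then 1:
  2 Apocope: [kofahpibi] → [kofahpib]
  1 Spirantization: no change — [kofahpib]
  result: [kofahpib]

2 then 1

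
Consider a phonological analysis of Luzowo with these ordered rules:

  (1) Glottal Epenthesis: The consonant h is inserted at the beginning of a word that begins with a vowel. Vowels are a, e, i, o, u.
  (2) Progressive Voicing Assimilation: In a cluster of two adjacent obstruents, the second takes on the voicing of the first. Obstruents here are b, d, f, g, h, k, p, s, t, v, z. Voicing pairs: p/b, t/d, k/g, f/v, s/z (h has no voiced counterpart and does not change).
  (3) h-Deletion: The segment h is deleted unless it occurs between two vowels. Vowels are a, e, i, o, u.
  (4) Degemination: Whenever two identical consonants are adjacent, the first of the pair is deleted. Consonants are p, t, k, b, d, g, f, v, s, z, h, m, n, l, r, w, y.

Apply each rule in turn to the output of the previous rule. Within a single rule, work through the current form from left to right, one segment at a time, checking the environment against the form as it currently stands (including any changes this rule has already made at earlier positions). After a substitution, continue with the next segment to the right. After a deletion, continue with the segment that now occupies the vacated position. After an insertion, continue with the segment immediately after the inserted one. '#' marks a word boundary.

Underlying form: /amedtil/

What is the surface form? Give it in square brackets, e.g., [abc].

[amedil]

(1) Glottal Epenthesis: [amedtil] → [hamedtil]
(2) Progressive Voicing Assimilation: [hamedtil] → [hameddil]
(3) h-Deletion: [hameddil] → [ameddil]
(4) Degemination: [ameddil] → [amedil]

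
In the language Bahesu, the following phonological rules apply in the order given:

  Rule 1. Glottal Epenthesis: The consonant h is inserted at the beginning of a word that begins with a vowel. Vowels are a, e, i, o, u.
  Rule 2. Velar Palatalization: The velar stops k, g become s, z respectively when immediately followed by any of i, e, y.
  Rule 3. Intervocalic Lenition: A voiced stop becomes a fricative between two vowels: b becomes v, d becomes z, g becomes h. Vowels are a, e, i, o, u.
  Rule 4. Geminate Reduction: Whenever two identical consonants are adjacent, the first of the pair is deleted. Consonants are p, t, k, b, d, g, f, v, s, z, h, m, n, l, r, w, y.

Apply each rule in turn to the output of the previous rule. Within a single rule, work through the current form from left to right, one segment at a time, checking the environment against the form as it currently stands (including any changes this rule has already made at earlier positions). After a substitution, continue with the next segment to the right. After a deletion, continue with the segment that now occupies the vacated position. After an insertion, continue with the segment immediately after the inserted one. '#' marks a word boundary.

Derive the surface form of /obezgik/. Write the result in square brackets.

[hovezik]

Rule 1 Glottal Epenthesis: [obezgik] → [hobezgik]
Rule 2 Velar Palatalization: [hobezgik] → [hobezzik]
Rule 3 Intervocalic Lenition: [hobezzik] → [hovezzik]
Rule 4 Geminate Reduction: [hovezzik] → [hovezik]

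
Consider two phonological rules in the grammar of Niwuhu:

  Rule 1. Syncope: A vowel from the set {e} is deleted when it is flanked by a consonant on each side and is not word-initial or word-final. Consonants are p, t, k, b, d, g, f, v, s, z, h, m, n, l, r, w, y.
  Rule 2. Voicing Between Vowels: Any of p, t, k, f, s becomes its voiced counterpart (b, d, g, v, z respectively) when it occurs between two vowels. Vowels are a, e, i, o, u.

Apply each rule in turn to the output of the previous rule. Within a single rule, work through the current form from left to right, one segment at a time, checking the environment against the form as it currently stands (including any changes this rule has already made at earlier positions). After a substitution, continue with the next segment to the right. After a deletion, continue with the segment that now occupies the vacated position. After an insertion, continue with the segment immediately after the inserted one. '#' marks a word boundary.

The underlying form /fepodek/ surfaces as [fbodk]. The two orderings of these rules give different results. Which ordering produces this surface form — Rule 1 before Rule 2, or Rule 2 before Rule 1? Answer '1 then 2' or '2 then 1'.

2 then 1

Order 1 then 2:
  1 Syncope: [fepodek] → [fpodk]
  2 Voicing Between Vowels: no change — [fpodk]
  result: [fpodk]
Order 2 then 1:
  2 Voicing Between Vowels: [fepodek] → [febodek]
  1 Syncope: [febodek] → [fbodk]
  result: [fbodk]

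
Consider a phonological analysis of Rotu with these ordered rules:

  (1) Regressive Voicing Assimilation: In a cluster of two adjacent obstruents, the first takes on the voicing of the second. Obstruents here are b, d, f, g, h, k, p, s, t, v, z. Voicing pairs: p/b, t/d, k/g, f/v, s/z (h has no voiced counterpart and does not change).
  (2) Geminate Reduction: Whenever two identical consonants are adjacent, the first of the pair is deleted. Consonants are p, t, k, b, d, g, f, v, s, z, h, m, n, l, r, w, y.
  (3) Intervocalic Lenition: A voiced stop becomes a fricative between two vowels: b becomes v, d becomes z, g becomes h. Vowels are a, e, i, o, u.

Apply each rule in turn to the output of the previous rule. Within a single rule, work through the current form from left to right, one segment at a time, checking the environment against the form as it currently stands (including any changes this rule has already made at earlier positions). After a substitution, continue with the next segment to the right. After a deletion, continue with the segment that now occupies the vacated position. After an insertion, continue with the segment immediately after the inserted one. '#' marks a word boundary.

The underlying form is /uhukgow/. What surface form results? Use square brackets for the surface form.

(1) Regressive Voicing Assimilation: [uhukgow] → [uhuggow]
(2) Geminate Reduction: [uhuggow] → [uhugow]
(3) Intervocalic Lenition: [uhugow] → [uhuhow]

[uhuhow]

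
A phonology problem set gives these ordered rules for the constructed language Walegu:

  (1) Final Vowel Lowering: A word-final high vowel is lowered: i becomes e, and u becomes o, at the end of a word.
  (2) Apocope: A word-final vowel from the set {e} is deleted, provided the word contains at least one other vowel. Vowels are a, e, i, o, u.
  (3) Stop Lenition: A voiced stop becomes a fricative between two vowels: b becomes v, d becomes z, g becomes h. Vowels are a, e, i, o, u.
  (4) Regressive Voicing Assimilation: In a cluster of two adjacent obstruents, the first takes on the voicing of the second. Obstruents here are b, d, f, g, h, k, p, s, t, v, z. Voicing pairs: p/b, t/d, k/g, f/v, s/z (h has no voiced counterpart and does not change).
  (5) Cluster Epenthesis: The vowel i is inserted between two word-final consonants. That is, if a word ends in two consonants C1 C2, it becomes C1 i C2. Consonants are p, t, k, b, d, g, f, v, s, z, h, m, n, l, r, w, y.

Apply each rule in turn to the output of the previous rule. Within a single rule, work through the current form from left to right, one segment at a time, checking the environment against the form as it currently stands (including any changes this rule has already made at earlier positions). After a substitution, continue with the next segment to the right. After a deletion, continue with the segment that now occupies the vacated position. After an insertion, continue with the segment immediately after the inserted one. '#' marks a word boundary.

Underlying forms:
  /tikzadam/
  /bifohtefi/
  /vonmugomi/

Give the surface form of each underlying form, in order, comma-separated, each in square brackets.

[tigzazam], [bifohtef], [vonmuhom]

/tikzadam/:
  (1) Final Vowel Lowering: no change — [tikzadam]
  (2) Apocope: no change — [tikzadam]
  (3) Stop Lenition: [tikzadam] → [tikzazam]
  (4) Regressive Voicing Assimilation: [tikzazam] → [tigzazam]
  (5) Cluster Epenthesis: no change — [tigzazam]
/bifohtefi/:
  (1) Final Vowel Lowering: [bifohtefi] → [bifohtefe]
  (2) Apocope: [bifohtefe] → [bifohtef]
  (3) Stop Lenition: no change — [bifohtef]
  (4) Regressive Voicing Assimilation: no change — [bifohtef]
  (5) Cluster Epenthesis: no change — [bifohtef]
/vonmugomi/:
  (1) Final Vowel Lowering: [vonmugomi] → [vonmugome]
  (2) Apocope: [vonmugome] → [vonmugom]
  (3) Stop Lenition: [vonmugom] → [vonmuhom]
  (4) Regressive Voicing Assimilation: no change — [vonmuhom]
  (5) Cluster Epenthesis: no change — [vonmuhom]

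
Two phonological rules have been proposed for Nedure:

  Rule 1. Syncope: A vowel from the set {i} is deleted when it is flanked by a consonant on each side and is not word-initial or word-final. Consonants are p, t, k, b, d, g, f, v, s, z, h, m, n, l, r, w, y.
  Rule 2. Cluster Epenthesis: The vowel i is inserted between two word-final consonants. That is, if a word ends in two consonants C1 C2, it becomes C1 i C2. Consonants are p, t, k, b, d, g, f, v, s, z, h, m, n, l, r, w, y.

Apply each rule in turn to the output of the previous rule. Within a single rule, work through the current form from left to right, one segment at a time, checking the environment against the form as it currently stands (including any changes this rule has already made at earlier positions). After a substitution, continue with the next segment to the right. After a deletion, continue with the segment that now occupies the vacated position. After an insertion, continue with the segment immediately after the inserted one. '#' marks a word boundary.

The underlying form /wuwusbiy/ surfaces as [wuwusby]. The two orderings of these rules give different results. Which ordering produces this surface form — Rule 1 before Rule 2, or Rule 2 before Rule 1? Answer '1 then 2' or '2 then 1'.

2 then 1

Order 1 then 2:
  1 Syncope: [wuwusbiy] → [wuwusby]
  2 Cluster Epenthesis: [wuwusby] → [wuwusbiy]
  result: [wuwusbiy]
Order 2 then 1:
  2 Cluster Epenthesis: no change — [wuwusbiy]
  1 Syncope: [wuwusbiy] → [wuwusby]
  result: [wuwusby]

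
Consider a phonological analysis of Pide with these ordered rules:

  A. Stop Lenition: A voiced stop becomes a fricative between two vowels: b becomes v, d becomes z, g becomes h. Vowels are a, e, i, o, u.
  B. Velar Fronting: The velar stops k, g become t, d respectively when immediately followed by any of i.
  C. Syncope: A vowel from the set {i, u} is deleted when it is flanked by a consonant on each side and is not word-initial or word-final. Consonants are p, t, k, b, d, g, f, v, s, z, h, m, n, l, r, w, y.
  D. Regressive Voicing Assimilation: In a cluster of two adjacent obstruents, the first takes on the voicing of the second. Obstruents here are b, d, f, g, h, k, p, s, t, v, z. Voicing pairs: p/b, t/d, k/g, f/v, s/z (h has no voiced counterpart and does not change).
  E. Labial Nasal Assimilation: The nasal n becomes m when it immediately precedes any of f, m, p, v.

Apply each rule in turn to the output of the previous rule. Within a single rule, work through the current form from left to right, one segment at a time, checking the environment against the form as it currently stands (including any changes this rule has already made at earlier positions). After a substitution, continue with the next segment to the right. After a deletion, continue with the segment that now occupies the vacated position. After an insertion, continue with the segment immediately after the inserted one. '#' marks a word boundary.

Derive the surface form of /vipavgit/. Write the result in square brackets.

[fpavtt]

A Stop Lenition: no change — [vipavgit]
B Velar Fronting: [vipavgit] → [vipavdit]
C Syncope: [vipavdit] → [vpavdt]
D Regressive Voicing Assimilation: [vpavdt] → [fpavtt]
E Labial Nasal Assimilation: no change — [fpavtt]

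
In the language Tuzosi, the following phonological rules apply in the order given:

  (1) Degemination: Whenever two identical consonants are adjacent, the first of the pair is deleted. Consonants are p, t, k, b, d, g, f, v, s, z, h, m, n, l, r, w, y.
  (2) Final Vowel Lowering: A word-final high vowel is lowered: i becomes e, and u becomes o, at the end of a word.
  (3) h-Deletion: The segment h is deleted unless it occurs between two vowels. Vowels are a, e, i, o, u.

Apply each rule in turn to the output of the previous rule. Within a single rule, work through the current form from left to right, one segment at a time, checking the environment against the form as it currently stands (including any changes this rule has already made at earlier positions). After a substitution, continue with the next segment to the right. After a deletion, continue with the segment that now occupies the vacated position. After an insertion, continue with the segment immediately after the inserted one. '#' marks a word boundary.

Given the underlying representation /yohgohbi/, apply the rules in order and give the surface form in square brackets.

[yogobe]

(1) Degemination: no change — [yohgohbi]
(2) Final Vowel Lowering: [yohgohbi] → [yohgohbe]
(3) h-Deletion: [yohgohbe] → [yogobe]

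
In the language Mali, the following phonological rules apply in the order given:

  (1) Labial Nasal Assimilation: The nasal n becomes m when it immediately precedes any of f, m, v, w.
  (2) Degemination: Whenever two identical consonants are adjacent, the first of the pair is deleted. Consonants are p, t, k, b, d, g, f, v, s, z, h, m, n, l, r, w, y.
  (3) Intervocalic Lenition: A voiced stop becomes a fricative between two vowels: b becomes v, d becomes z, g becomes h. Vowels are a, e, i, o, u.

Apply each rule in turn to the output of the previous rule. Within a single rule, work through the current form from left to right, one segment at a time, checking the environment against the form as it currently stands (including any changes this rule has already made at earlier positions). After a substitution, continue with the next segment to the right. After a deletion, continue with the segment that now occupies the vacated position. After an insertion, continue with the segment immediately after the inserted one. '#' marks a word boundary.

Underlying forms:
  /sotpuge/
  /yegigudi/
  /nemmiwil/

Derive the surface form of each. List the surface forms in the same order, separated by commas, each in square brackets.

[sotpuhe], [yehihuzi], [nemiwil]

/sotpuge/:
  (1) Labial Nasal Assimilation: no change — [sotpuge]
  (2) Degemination: no change — [sotpuge]
  (3) Intervocalic Lenition: [sotpuge] → [sotpuhe]
/yegigudi/:
  (1) Labial Nasal Assimilation: no change — [yegigudi]
  (2) Degemination: no change — [yegigudi]
  (3) Intervocalic Lenition: [yegigudi] → [yehihuzi]
/nemmiwil/:
  (1) Labial Nasal Assimilation: no change — [nemmiwil]
  (2) Degemination: [nemmiwil] → [nemiwil]
  (3) Intervocalic Lenition: no change — [nemiwil]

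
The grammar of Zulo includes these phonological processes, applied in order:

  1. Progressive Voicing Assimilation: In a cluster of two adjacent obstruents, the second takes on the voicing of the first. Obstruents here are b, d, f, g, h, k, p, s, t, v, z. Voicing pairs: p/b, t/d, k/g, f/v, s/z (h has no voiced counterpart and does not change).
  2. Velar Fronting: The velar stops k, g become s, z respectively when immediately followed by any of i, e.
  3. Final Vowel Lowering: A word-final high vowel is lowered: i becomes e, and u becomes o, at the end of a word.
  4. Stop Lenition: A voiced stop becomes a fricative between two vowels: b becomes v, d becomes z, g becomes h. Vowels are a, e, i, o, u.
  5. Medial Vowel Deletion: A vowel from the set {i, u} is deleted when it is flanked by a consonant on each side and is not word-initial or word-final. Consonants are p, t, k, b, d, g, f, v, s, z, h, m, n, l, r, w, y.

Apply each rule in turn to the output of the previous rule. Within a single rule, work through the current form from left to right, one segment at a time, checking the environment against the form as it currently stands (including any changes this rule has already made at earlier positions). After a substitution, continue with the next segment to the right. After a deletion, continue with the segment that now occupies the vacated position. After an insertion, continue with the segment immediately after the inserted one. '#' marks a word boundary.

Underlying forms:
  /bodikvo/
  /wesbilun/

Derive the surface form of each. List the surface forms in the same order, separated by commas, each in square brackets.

[bozkfo], [wespln]

/bodikvo/:
  1 Progressive Voicing Assimilation: [bodikvo] → [bodikfo]
  2 Velar Fronting: no change — [bodikfo]
  3 Final Vowel Lowering: no change — [bodikfo]
  4 Stop Lenition: [bodikfo] → [bozikfo]
  5 Medial Vowel Deletion: [bozikfo] → [bozkfo]
/wesbilun/:
  1 Progressive Voicing Assimilation: [wesbilun] → [wespilun]
  2 Velar Fronting: no change — [wespilun]
  3 Final Vowel Lowering: no change — [wespilun]
  4 Stop Lenition: no change — [wespilun]
  5 Medial Vowel Deletion: [wespilun] → [wespln]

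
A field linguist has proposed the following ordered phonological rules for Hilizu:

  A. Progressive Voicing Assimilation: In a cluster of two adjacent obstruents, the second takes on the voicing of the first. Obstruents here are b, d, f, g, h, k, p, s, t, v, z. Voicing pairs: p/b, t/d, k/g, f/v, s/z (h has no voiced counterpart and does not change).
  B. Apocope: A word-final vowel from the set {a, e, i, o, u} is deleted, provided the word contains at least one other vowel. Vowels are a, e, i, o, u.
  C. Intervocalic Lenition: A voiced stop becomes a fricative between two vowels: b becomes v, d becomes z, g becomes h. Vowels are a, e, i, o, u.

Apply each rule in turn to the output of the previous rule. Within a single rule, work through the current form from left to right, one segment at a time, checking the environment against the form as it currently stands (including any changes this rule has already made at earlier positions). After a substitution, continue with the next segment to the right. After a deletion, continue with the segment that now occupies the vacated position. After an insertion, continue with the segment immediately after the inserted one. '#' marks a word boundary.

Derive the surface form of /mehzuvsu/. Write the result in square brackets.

A Progressive Voicing Assimilation: [mehzuvsu] → [mehsuvzu]
B Apocope: [mehsuvzu] → [mehsuvz]
C Intervocalic Lenition: no change — [mehsuvz]

[mehsuvz]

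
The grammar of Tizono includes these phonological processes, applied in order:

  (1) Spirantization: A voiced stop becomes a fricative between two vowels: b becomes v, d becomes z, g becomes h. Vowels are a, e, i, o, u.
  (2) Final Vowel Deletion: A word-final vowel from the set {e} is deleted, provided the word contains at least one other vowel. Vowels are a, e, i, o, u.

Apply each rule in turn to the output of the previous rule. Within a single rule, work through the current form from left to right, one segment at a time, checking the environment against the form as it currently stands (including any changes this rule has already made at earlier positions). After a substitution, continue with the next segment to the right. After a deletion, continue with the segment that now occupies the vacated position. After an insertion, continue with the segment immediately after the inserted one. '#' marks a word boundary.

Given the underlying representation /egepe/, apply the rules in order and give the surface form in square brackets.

[ehep]

(1) Spirantization: [egepe] → [ehepe]
(2) Final Vowel Deletion: [ehepe] → [ehep]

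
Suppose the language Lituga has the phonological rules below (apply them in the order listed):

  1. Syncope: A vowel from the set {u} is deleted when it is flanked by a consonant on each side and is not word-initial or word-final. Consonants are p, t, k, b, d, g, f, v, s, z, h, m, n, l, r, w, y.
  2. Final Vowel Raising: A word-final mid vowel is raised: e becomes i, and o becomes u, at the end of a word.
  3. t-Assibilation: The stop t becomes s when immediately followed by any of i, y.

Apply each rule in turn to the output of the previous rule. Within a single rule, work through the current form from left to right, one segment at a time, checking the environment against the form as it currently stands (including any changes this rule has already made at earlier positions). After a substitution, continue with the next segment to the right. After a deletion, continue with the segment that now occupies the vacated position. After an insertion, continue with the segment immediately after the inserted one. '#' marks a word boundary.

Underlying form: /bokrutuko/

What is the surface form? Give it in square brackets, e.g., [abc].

[bokrtku]

1 Syncope: [bokrutuko] → [bokrtko]
2 Final Vowel Raising: [bokrtko] → [bokrtku]
3 t-Assibilation: no change — [bokrtku]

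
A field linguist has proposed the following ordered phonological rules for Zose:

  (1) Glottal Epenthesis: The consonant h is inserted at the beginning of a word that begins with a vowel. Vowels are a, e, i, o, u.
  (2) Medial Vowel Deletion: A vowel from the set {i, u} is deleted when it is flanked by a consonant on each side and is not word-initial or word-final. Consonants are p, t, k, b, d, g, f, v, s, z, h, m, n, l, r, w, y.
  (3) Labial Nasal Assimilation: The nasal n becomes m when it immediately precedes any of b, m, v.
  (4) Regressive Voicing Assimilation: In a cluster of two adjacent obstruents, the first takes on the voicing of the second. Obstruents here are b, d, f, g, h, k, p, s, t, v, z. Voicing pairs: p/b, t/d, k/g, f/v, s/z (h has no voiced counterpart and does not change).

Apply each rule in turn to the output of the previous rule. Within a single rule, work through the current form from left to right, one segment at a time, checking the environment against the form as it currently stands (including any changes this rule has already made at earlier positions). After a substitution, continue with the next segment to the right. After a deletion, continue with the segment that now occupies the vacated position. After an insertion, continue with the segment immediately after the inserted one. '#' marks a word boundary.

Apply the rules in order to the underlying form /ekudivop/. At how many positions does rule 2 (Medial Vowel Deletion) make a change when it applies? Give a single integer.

2

(1) Glottal Epenthesis: [ekudivop] → [hekudivop]
(2) Medial Vowel Deletion: [hekudivop] → [hekdvop]
(3) Labial Nasal Assimilation: no change — [hekdvop]
(4) Regressive Voicing Assimilation: [hekdvop] → [hegdvop]
Rule 2 changed 2 position(s).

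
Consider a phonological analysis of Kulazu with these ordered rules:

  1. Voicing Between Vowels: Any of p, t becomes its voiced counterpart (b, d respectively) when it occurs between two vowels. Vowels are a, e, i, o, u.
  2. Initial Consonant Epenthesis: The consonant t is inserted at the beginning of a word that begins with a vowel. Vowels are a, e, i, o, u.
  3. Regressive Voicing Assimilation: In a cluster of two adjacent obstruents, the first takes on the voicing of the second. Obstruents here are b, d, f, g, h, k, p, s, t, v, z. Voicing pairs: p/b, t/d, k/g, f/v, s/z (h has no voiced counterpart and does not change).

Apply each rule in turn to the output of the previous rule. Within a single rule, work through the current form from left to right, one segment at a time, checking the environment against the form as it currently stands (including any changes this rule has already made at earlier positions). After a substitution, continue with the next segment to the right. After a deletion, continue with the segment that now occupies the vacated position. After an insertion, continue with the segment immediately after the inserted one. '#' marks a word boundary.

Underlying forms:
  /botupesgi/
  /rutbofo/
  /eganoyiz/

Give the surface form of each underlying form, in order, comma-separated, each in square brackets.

/botupesgi/:
  1 Voicing Between Vowels: [botupesgi] → [bodubesgi]
  2 Initial Consonant Epenthesis: no change — [bodubesgi]
  3 Regressive Voicing Assimilation: [bodubesgi] → [bodubezgi]
/rutbofo/:
  1 Voicing Between Vowels: no change — [rutbofo]
  2 Initial Consonant Epenthesis: no change — [rutbofo]
  3 Regressive Voicing Assimilation: [rutbofo] → [rudbofo]
/eganoyiz/:
  1 Voicing Between Vowels: no change — [eganoyiz]
  2 Initial Consonant Epenthesis: [eganoyiz] → [teganoyiz]
  3 Regressive Voicing Assimilation: no change — [teganoyiz]

[bodubezgi], [rudbofo], [teganoyiz]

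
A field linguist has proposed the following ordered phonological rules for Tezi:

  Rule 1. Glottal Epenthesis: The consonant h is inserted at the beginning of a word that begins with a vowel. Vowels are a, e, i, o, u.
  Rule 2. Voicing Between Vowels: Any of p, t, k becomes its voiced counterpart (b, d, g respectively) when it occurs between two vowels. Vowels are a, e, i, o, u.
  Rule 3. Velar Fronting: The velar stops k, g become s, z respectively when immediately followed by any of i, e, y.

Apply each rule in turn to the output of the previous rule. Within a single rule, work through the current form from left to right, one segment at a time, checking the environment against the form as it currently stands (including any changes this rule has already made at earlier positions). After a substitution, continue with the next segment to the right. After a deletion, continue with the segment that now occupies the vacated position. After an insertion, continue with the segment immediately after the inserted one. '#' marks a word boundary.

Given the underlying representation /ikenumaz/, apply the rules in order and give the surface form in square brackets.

[hizenumaz]

Rule 1 Glottal Epenthesis: [ikenumaz] → [hikenumaz]
Rule 2 Voicing Between Vowels: [hikenumaz] → [higenumaz]
Rule 3 Velar Fronting: [higenumaz] → [hizenumaz]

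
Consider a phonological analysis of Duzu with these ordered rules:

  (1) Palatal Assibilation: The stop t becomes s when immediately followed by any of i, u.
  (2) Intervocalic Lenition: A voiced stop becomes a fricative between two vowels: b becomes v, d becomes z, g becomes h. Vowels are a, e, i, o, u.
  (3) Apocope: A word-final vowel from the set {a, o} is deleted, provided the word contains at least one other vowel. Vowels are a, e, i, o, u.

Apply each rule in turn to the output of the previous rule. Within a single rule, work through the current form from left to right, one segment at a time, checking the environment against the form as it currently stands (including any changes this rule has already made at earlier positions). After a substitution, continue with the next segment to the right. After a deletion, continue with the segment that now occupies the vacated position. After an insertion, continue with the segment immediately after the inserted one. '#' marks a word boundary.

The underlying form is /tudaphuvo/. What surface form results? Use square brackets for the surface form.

(1) Palatal Assibilation: [tudaphuvo] → [sudaphuvo]
(2) Intervocalic Lenition: [sudaphuvo] → [suzaphuvo]
(3) Apocope: [suzaphuvo] → [suzaphuv]

[suzaphuv]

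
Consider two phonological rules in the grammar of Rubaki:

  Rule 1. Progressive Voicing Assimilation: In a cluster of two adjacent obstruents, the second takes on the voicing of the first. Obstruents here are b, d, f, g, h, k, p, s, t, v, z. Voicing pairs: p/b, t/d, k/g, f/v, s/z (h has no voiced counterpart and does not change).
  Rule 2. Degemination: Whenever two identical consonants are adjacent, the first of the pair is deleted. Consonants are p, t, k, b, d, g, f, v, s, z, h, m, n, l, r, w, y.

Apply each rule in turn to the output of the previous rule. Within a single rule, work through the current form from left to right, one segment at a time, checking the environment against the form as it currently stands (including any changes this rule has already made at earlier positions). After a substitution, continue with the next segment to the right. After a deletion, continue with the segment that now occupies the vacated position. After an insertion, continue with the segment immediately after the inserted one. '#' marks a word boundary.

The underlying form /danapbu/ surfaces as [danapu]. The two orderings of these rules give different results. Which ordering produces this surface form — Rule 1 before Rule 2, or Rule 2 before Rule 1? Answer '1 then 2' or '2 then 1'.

Order 1 then 2:
  1 Progressive Voicing Assimilation: [danapbu] → [danappu]
  2 Degemination: [danappu] → [danapu]
  result: [danapu]
Order 2 then 1:
  2 Degemination: no change — [danapbu]
  1 Progressive Voicing Assimilation: [danapbu] → [danappu]
  result: [danappu]

1 then 2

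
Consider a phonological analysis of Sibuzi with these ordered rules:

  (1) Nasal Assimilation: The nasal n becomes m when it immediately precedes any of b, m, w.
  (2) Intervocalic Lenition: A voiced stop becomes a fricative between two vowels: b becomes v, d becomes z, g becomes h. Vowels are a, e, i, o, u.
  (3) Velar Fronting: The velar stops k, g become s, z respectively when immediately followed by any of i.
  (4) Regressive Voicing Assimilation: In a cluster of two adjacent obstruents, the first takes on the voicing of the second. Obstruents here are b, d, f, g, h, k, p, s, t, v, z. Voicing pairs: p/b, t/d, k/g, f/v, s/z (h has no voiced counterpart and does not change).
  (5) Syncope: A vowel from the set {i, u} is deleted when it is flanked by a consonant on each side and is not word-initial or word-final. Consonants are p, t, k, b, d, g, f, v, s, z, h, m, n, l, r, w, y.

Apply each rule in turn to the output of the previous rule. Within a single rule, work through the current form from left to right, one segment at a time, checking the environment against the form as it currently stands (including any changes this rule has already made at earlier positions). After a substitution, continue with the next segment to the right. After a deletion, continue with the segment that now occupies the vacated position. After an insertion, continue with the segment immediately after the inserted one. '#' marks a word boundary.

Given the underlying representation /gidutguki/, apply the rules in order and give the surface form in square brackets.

(1) Nasal Assimilation: no change — [gidutguki]
(2) Intervocalic Lenition: [gidutguki] → [gizutguki]
(3) Velar Fronting: [gizutguki] → [zizutgusi]
(4) Regressive Voicing Assimilation: [zizutgusi] → [zizudgusi]
(5) Syncope: [zizudgusi] → [zzdgsi]

[zzdgsi]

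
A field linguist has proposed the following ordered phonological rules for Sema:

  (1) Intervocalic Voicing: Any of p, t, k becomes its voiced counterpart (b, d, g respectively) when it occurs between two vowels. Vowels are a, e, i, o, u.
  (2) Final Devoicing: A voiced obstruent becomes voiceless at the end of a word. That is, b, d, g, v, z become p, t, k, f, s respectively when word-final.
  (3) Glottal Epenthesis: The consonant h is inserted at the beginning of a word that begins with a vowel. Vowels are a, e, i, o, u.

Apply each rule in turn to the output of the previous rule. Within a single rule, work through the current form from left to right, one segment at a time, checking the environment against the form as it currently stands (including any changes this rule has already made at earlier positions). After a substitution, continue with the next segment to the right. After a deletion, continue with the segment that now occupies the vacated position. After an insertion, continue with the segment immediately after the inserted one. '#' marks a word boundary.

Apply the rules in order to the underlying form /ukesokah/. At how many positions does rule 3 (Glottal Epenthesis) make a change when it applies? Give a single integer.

1

(1) Intervocalic Voicing: [ukesokah] → [ugesogah]
(2) Final Devoicing: no change — [ugesogah]
(3) Glottal Epenthesis: [ugesogah] → [hugesogah]
Rule 3 changed 1 position(s).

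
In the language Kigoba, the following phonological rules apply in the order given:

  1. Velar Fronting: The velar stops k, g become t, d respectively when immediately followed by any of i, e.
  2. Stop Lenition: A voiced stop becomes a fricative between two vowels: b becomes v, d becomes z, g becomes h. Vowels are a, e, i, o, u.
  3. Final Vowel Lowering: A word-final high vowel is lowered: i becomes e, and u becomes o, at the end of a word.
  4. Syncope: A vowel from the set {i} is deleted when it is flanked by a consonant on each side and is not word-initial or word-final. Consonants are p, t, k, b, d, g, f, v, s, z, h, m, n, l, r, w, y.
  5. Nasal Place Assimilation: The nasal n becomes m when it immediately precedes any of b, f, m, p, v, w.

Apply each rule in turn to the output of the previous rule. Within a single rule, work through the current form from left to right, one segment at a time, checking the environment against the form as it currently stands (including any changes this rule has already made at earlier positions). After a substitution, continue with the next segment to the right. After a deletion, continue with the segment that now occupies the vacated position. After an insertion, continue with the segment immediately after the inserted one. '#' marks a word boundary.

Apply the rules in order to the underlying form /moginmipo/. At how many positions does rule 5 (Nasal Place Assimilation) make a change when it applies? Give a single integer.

1 Velar Fronting: [moginmipo] → [modinmipo]
2 Stop Lenition: [modinmipo] → [mozinmipo]
3 Final Vowel Lowering: no change — [mozinmipo]
4 Syncope: [mozinmipo] → [moznmpo]
5 Nasal Place Assimilation: [moznmpo] → [mozmmpo]
Rule 5 changed 1 position(s).

1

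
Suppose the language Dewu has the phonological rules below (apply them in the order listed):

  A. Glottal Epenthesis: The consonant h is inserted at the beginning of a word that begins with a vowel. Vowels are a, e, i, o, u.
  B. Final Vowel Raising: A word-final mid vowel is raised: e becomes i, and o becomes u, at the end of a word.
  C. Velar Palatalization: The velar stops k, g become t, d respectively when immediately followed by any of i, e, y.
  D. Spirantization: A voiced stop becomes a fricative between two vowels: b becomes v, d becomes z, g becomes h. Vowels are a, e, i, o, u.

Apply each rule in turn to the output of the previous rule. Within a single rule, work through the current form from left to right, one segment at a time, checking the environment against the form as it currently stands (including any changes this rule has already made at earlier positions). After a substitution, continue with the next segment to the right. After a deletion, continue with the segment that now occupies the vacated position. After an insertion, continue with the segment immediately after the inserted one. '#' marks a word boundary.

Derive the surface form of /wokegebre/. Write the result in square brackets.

[wotezebri]

A Glottal Epenthesis: no change — [wokegebre]
B Final Vowel Raising: [wokegebre] → [wokegebri]
C Velar Palatalization: [wokegebri] → [wotedebri]
D Spirantization: [wotedebri] → [wotezebri]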